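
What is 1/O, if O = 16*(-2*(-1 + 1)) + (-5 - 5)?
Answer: -⅒ ≈ -0.10000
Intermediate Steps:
O = -10 (O = 16*(-2*0) - 10 = 16*0 - 10 = 0 - 10 = -10)
1/O = 1/(-10) = -⅒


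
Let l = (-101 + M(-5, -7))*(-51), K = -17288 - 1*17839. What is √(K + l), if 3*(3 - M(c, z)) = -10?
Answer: I*√30299 ≈ 174.07*I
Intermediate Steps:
M(c, z) = 19/3 (M(c, z) = 3 - ⅓*(-10) = 3 + 10/3 = 19/3)
K = -35127 (K = -17288 - 17839 = -35127)
l = 4828 (l = (-101 + 19/3)*(-51) = -284/3*(-51) = 4828)
√(K + l) = √(-35127 + 4828) = √(-30299) = I*√30299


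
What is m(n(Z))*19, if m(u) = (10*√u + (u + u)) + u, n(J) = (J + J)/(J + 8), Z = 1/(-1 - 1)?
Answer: -38/5 + 38*I*√30/3 ≈ -7.6 + 69.378*I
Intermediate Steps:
Z = -½ (Z = 1/(-2) = -½ ≈ -0.50000)
n(J) = 2*J/(8 + J) (n(J) = (2*J)/(8 + J) = 2*J/(8 + J))
m(u) = 3*u + 10*√u (m(u) = (10*√u + 2*u) + u = (2*u + 10*√u) + u = 3*u + 10*√u)
m(n(Z))*19 = (3*(2*(-½)/(8 - ½)) + 10*√(2*(-½)/(8 - ½)))*19 = (3*(2*(-½)/(15/2)) + 10*√(2*(-½)/(15/2)))*19 = (3*(2*(-½)*(2/15)) + 10*√(2*(-½)*(2/15)))*19 = (3*(-2/15) + 10*√(-2/15))*19 = (-⅖ + 10*(I*√30/15))*19 = (-⅖ + 2*I*√30/3)*19 = -38/5 + 38*I*√30/3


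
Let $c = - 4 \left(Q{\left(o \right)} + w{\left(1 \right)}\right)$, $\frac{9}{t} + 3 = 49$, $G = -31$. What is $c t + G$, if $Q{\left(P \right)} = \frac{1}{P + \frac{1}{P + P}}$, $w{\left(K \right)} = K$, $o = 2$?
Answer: $- \frac{739}{23} \approx -32.13$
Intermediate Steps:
$t = \frac{9}{46}$ ($t = \frac{9}{-3 + 49} = \frac{9}{46} \approx 0.19565$)
$Q{\left(P \right)} = \frac{1}{P + \frac{1}{2 P}}$
$c = - \frac{52}{9}$ ($c = - 4 \left(2 \cdot 2 \frac{1}{1 + 2 \cdot 2^{2}} + 1\right) = - 4 \left(2 \cdot 2 \frac{1}{1 + 2 \cdot 4} + 1\right) = - 4 \left(2 \cdot 2 \frac{1}{1 + 8} + 1\right) = - 4 \left(2 \cdot 2 \cdot \frac{1}{9} + 1\right) = - 4 \left(\frac{4}{9} + 1\right) = \left(-4\right) \frac{13}{9} = - \frac{52}{9} \approx -5.7778$)
$c t + G = \left(- \frac{52}{9}\right) \frac{9}{46} - 31 = - \frac{26}{23} - 31 = - \frac{739}{23}$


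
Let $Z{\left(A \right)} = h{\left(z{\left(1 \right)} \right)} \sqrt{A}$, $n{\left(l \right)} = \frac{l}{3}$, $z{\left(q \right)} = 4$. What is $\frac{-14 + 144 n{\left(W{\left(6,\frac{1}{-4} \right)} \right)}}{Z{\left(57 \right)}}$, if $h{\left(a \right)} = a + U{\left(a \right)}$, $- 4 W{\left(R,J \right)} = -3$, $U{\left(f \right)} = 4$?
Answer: $\frac{11 \sqrt{57}}{228} \approx 0.36425$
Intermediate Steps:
$W{\left(R,J \right)} = \frac{3}{4}$ ($W{\left(R,J \right)} = \left(- \frac{1}{4}\right) \left(-3\right) = \frac{3}{4}$)
$h{\left(a \right)} = 4 + a$ ($h{\left(a \right)} = a + 4 = 4 + a$)
$n{\left(l \right)} = \frac{l}{3}$ ($n{\left(l \right)} = l \frac{1}{3} = \frac{l}{3}$)
$Z{\left(A \right)} = 8 \sqrt{A}$ ($Z{\left(A \right)} = \left(4 + 4\right) \sqrt{A} = 8 \sqrt{A}$)
$\frac{-14 + 144 n{\left(W{\left(6,\frac{1}{-4} \right)} \right)}}{Z{\left(57 \right)}} = \frac{-14 + 144 \cdot \frac{1}{3} \cdot \frac{3}{4}}{8 \sqrt{57}} = \left(-14 + 144 \cdot \frac{1}{4}\right) \frac{\sqrt{57}}{456} = \left(-14 + 36\right) \frac{\sqrt{57}}{456} = 22 \frac{\sqrt{57}}{456} = \frac{11 \sqrt{57}}{228}$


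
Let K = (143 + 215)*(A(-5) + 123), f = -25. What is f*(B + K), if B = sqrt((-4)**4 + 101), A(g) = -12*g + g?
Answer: -1593100 - 25*sqrt(357) ≈ -1.5936e+6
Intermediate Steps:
A(g) = -11*g
B = sqrt(357) (B = sqrt(256 + 101) = sqrt(357) ≈ 18.894)
K = 63724 (K = (143 + 215)*(-11*(-5) + 123) = 358*(55 + 123) = 358*178 = 63724)
f*(B + K) = -25*(sqrt(357) + 63724) = -25*(63724 + sqrt(357)) = -1593100 - 25*sqrt(357)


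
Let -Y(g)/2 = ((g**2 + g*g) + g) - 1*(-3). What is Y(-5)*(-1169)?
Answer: 112224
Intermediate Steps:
Y(g) = -6 - 4*g**2 - 2*g (Y(g) = -2*(((g**2 + g*g) + g) - 1*(-3)) = -2*(((g**2 + g**2) + g) + 3) = -2*((2*g**2 + g) + 3) = -2*((g + 2*g**2) + 3) = -2*(3 + g + 2*g**2) = -6 - 4*g**2 - 2*g)
Y(-5)*(-1169) = (-6 - 4*(-5)**2 - 2*(-5))*(-1169) = (-6 - 4*25 + 10)*(-1169) = (-6 - 100 + 10)*(-1169) = -96*(-1169) = 112224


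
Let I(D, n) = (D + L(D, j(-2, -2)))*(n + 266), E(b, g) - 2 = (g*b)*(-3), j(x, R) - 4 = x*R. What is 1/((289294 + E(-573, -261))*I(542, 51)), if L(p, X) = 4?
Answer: -1/27582866766 ≈ -3.6254e-11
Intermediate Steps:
j(x, R) = 4 + R*x (j(x, R) = 4 + x*R = 4 + R*x)
E(b, g) = 2 - 3*b*g (E(b, g) = 2 + (g*b)*(-3) = 2 + (b*g)*(-3) = 2 - 3*b*g)
I(D, n) = (4 + D)*(266 + n) (I(D, n) = (D + 4)*(n + 266) = (4 + D)*(266 + n))
1/((289294 + E(-573, -261))*I(542, 51)) = 1/((289294 + (2 - 3*(-573)*(-261)))*(1064 + 4*51 + 266*542 + 542*51)) = 1/((289294 + (2 - 448659))*(1064 + 204 + 144172 + 27642)) = 1/((289294 - 448657)*173082) = (1/173082)/(-159363) = -1/159363*1/173082 = -1/27582866766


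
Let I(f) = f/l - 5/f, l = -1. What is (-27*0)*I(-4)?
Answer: 0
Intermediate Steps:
I(f) = -f - 5/f (I(f) = f/(-1) - 5/f = f*(-1) - 5/f = -f - 5/f)
(-27*0)*I(-4) = (-27*0)*(-1*(-4) - 5/(-4)) = 0*(4 - 5*(-¼)) = 0*(4 + 5/4) = 0*(21/4) = 0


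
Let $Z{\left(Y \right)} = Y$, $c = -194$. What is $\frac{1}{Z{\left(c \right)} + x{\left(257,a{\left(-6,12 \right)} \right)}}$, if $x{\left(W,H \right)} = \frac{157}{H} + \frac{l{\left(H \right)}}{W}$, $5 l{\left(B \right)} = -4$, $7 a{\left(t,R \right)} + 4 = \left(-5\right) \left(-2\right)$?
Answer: $- \frac{7710}{83549} \approx -0.092281$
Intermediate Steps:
$a{\left(t,R \right)} = \frac{6}{7}$ ($a{\left(t,R \right)} = - \frac{4}{7} + \frac{\left(-5\right) \left(-2\right)}{7} = - \frac{4}{7} + \frac{1}{7} \cdot 10 = - \frac{4}{7} + \frac{10}{7} = \frac{6}{7}$)
$l{\left(B \right)} = - \frac{4}{5}$ ($l{\left(B \right)} = \frac{1}{5} \left(-4\right) = - \frac{4}{5}$)
$x{\left(W,H \right)} = \frac{157}{H} - \frac{4}{5 W}$
$\frac{1}{Z{\left(c \right)} + x{\left(257,a{\left(-6,12 \right)} \right)}} = \frac{1}{-194 + \left(\frac{157}{\frac{6}{7}} - \frac{4}{5 \cdot 257}\right)} = \frac{1}{-194 + \left(157 \cdot \frac{7}{6} - \frac{4}{1285}\right)} = \frac{1}{-194 + \left(\frac{1099}{6} - \frac{4}{1285}\right)} = \frac{1}{-194 + \frac{1412191}{7710}} = \frac{1}{- \frac{83549}{7710}} = - \frac{7710}{83549}$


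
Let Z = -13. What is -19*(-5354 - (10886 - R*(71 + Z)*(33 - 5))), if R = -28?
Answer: 1172528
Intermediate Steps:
-19*(-5354 - (10886 - R*(71 + Z)*(33 - 5))) = -19*(-5354 - (10886 - (-28)*(71 - 13)*(33 - 5))) = -19*(-5354 - (10886 - (-28)*58*28)) = -19*(-5354 - (10886 - (-28)*1624)) = -19*(-5354 - (10886 - 1*(-45472))) = -19*(-5354 - (10886 + 45472)) = -19*(-5354 - 1*56358) = -19*(-5354 - 56358) = -19*(-61712) = 1172528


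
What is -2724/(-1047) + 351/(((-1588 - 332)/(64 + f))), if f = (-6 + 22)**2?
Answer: -39017/698 ≈ -55.898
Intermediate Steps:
f = 256 (f = 16**2 = 256)
-2724/(-1047) + 351/(((-1588 - 332)/(64 + f))) = -2724/(-1047) + 351/(((-1588 - 332)/(64 + 256))) = -2724*(-1/1047) + 351/((-1920/320)) = 908/349 + 351/((-1920*1/320)) = 908/349 + 351/(-6) = 908/349 + 351*(-1/6) = 908/349 - 117/2 = -39017/698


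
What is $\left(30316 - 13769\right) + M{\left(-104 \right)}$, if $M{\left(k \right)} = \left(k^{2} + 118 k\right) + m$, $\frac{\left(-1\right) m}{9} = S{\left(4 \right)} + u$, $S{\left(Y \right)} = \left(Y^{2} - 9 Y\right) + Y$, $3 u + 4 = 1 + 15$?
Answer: $15199$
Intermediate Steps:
$u = 4$ ($u = - \frac{4}{3} + \frac{1 + 15}{3} = - \frac{4}{3} + \frac{1}{3} \cdot 16 = - \frac{4}{3} + \frac{16}{3} = 4$)
$S{\left(Y \right)} = Y^{2} - 8 Y$
$m = 108$ ($m = - 9 \left(4 \left(-8 + 4\right) + 4\right) = - 9 \left(4 \left(-4\right) + 4\right) = - 9 \left(-16 + 4\right) = \left(-9\right) \left(-12\right) = 108$)
$M{\left(k \right)} = 108 + k^{2} + 118 k$ ($M{\left(k \right)} = \left(k^{2} + 118 k\right) + 108 = 108 + k^{2} + 118 k$)
$\left(30316 - 13769\right) + M{\left(-104 \right)} = \left(30316 - 13769\right) + \left(108 + \left(-104\right)^{2} + 118 \left(-104\right)\right) = 16547 + \left(108 + 10816 - 12272\right) = 16547 - 1348 = 15199$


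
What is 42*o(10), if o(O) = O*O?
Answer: 4200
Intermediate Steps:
o(O) = O²
42*o(10) = 42*10² = 42*100 = 4200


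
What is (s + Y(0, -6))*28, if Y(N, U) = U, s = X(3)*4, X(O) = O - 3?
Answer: -168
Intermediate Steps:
X(O) = -3 + O
s = 0 (s = (-3 + 3)*4 = 0*4 = 0)
(s + Y(0, -6))*28 = (0 - 6)*28 = -6*28 = -168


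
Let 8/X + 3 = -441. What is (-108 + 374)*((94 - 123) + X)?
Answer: -856786/111 ≈ -7718.8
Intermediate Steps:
X = -2/111 (X = 8/(-3 - 441) = 8/(-444) = 8*(-1/444) = -2/111 ≈ -0.018018)
(-108 + 374)*((94 - 123) + X) = (-108 + 374)*((94 - 123) - 2/111) = 266*(-29 - 2/111) = 266*(-3221/111) = -856786/111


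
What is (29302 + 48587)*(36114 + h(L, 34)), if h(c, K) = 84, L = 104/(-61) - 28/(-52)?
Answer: 2819426022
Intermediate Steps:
L = -925/793 (L = 104*(-1/61) - 28*(-1/52) = -104/61 + 7/13 = -925/793 ≈ -1.1665)
(29302 + 48587)*(36114 + h(L, 34)) = (29302 + 48587)*(36114 + 84) = 77889*36198 = 2819426022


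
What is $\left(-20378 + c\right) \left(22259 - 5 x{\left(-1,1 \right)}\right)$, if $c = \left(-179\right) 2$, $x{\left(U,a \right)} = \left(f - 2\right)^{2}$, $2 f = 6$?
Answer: $-461458944$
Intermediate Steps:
$f = 3$ ($f = \frac{1}{2} \cdot 6 = 3$)
$x{\left(U,a \right)} = 1$ ($x{\left(U,a \right)} = \left(3 - 2\right)^{2} = 1^{2} = 1$)
$c = -358$
$\left(-20378 + c\right) \left(22259 - 5 x{\left(-1,1 \right)}\right) = \left(-20378 - 358\right) \left(22259 - 5\right) = - 20736 \left(22259 - 5\right) = \left(-20736\right) 22254 = -461458944$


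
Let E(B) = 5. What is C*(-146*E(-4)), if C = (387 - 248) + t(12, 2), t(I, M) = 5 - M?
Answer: -103660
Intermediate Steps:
C = 142 (C = (387 - 248) + (5 - 1*2) = 139 + (5 - 2) = 139 + 3 = 142)
C*(-146*E(-4)) = 142*(-146*5) = 142*(-730) = -103660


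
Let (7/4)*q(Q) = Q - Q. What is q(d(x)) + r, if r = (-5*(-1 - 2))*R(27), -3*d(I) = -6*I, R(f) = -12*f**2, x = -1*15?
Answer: -131220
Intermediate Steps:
x = -15
d(I) = 2*I (d(I) = -(-2)*I = 2*I)
r = -131220 (r = (-5*(-1 - 2))*(-12*27**2) = (-5*(-3))*(-12*729) = 15*(-8748) = -131220)
q(Q) = 0 (q(Q) = 4*(Q - Q)/7 = (4/7)*0 = 0)
q(d(x)) + r = 0 - 131220 = -131220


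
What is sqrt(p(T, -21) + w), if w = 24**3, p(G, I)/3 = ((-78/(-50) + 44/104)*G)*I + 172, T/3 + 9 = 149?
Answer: I*sqrt(161108610)/65 ≈ 195.27*I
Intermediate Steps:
T = 420 (T = -27 + 3*149 = -27 + 447 = 420)
p(G, I) = 516 + 3867*G*I/650 (p(G, I) = 3*(((-78/(-50) + 44/104)*G)*I + 172) = 3*(((-78*(-1/50) + 44*(1/104))*G)*I + 172) = 3*(((39/25 + 11/26)*G)*I + 172) = 3*((1289*G/650)*I + 172) = 3*(1289*G*I/650 + 172) = 3*(172 + 1289*G*I/650) = 516 + 3867*G*I/650)
w = 13824
sqrt(p(T, -21) + w) = sqrt((516 + (3867/650)*420*(-21)) + 13824) = sqrt((516 - 3410694/65) + 13824) = sqrt(-3377154/65 + 13824) = sqrt(-2478594/65) = I*sqrt(161108610)/65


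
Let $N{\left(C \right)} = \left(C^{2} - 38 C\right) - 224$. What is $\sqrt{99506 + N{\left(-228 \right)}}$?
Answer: $3 \sqrt{17770} \approx 399.91$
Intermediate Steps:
$N{\left(C \right)} = -224 + C^{2} - 38 C$
$\sqrt{99506 + N{\left(-228 \right)}} = \sqrt{99506 - \left(-8440 - 51984\right)} = \sqrt{99506 + \left(-224 + 51984 + 8664\right)} = \sqrt{99506 + 60424} = \sqrt{159930} = 3 \sqrt{17770}$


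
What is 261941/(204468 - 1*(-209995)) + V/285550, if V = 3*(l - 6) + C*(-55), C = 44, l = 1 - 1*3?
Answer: 36892152489/59174954825 ≈ 0.62344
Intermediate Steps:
l = -2 (l = 1 - 3 = -2)
V = -2444 (V = 3*(-2 - 6) + 44*(-55) = 3*(-8) - 2420 = -24 - 2420 = -2444)
261941/(204468 - 1*(-209995)) + V/285550 = 261941/(204468 - 1*(-209995)) - 2444/285550 = 261941/(204468 + 209995) - 2444*1/285550 = 261941/414463 - 1222/142775 = 36892152489/59174954825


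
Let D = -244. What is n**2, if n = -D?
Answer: 59536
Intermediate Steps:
n = 244 (n = -1*(-244) = 244)
n**2 = 244**2 = 59536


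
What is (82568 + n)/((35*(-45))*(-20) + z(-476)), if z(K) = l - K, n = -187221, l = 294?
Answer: -104653/32270 ≈ -3.2430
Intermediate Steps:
z(K) = 294 - K
(82568 + n)/((35*(-45))*(-20) + z(-476)) = (82568 - 187221)/((35*(-45))*(-20) + (294 - 1*(-476))) = -104653/(-1575*(-20) + (294 + 476)) = -104653/(31500 + 770) = -104653/32270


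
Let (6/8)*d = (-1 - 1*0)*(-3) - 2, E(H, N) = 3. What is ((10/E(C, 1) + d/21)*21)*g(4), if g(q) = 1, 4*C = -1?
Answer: 214/3 ≈ 71.333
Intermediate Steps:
C = -1/4 (C = (1/4)*(-1) = -1/4 ≈ -0.25000)
d = 4/3 (d = 4*((-1 - 1*0)*(-3) - 2)/3 = 4*((-1 + 0)*(-3) - 2)/3 = 4*(-1*(-3) - 2)/3 = 4*(3 - 2)/3 = (4/3)*1 = 4/3 ≈ 1.3333)
((10/E(C, 1) + d/21)*21)*g(4) = ((10/3 + (4/3)/21)*21)*1 = ((10*(1/3) + (4/3)*(1/21))*21)*1 = ((10/3 + 4/63)*21)*1 = ((214/63)*21)*1 = (214/3)*1 = 214/3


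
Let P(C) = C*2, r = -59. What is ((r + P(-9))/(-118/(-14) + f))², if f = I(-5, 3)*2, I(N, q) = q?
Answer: 290521/10201 ≈ 28.480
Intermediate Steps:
P(C) = 2*C
f = 6 (f = 3*2 = 6)
((r + P(-9))/(-118/(-14) + f))² = ((-59 + 2*(-9))/(-118/(-14) + 6))² = ((-59 - 18)/(-118*(-1/14) + 6))² = (-77/(59/7 + 6))² = (-77/101/7)² = (-77*7/101)² = (-539/101)² = 290521/10201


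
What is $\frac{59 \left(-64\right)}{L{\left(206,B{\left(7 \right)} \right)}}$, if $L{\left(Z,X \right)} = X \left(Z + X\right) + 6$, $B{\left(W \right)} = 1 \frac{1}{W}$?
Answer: $- \frac{185024}{1737} \approx -106.52$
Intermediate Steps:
$B{\left(W \right)} = \frac{1}{W}$
$L{\left(Z,X \right)} = 6 + X \left(X + Z\right)$ ($L{\left(Z,X \right)} = X \left(X + Z\right) + 6 = 6 + X \left(X + Z\right)$)
$\frac{59 \left(-64\right)}{L{\left(206,B{\left(7 \right)} \right)}} = \frac{59 \left(-64\right)}{6 + \left(\frac{1}{7}\right)^{2} + \frac{1}{7} \cdot 206} = - \frac{3776}{6 + \left(\frac{1}{7}\right)^{2} + \frac{1}{7} \cdot 206} = - \frac{3776}{6 + \frac{1}{49} + \frac{206}{7}} = - \frac{3776}{\frac{1737}{49}} = \left(-3776\right) \frac{49}{1737} = - \frac{185024}{1737}$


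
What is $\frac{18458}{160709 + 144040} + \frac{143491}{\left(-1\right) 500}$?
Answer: $- \frac{43719509759}{152374500} \approx -286.92$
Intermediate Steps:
$\frac{18458}{160709 + 144040} + \frac{143491}{\left(-1\right) 500} = \frac{18458}{304749} + \frac{143491}{-500} = 18458 \cdot \frac{1}{304749} + 143491 \left(- \frac{1}{500}\right) = \frac{18458}{304749} - \frac{143491}{500} = - \frac{43719509759}{152374500}$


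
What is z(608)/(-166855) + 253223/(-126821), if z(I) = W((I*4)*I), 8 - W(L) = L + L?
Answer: 332796726919/21160717955 ≈ 15.727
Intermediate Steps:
W(L) = 8 - 2*L (W(L) = 8 - (L + L) = 8 - 2*L)
z(I) = 8 - 8*I² (z(I) = 8 - 2*I*4*I = 8 - 2*4*I*I = 8 - 8*I²)
z(608)/(-166855) + 253223/(-126821) = (8 - 8*608²)/(-166855) + 253223/(-126821) = (8 - 8*369664)*(-1/166855) + 253223*(-1/126821) = (8 - 2957312)*(-1/166855) - 253223/126821 = -2957304*(-1/166855) - 253223/126821 = 2957304/166855 - 253223/126821 = 332796726919/21160717955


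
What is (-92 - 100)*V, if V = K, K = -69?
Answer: 13248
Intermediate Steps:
V = -69
(-92 - 100)*V = (-92 - 100)*(-69) = -192*(-69) = 13248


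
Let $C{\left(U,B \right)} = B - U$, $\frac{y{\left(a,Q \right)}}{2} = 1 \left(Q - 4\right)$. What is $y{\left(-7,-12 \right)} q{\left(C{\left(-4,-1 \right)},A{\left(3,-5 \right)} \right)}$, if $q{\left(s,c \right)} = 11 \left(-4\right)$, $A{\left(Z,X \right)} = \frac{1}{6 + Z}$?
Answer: $1408$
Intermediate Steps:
$y{\left(a,Q \right)} = -8 + 2 Q$ ($y{\left(a,Q \right)} = 2 \cdot 1 \left(Q - 4\right) = 2 \cdot 1 \left(-4 + Q\right) = 2 \left(-4 + Q\right) = -8 + 2 Q$)
$q{\left(s,c \right)} = -44$
$y{\left(-7,-12 \right)} q{\left(C{\left(-4,-1 \right)},A{\left(3,-5 \right)} \right)} = \left(-8 + 2 \left(-12\right)\right) \left(-44\right) = \left(-8 - 24\right) \left(-44\right) = \left(-32\right) \left(-44\right) = 1408$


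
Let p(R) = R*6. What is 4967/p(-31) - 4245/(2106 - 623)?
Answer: -8155631/275838 ≈ -29.567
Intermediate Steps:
p(R) = 6*R
4967/p(-31) - 4245/(2106 - 623) = 4967/((6*(-31))) - 4245/(2106 - 623) = 4967/(-186) - 4245/1483 = 4967*(-1/186) - 4245*1/1483 = -4967/186 - 4245/1483 = -8155631/275838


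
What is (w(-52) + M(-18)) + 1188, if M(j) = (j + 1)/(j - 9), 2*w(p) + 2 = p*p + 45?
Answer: 138355/54 ≈ 2562.1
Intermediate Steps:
w(p) = 43/2 + p²/2 (w(p) = -1 + (p*p + 45)/2 = -1 + (p² + 45)/2 = -1 + (45 + p²)/2 = -1 + (45/2 + p²/2) = 43/2 + p²/2)
M(j) = (1 + j)/(-9 + j)
(w(-52) + M(-18)) + 1188 = ((43/2 + (½)*(-52)²) + (1 - 18)/(-9 - 18)) + 1188 = ((43/2 + (½)*2704) - 17/(-27)) + 1188 = ((43/2 + 1352) - 1/27*(-17)) + 1188 = (2747/2 + 17/27) + 1188 = 74203/54 + 1188 = 138355/54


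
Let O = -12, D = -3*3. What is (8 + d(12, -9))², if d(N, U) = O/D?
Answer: 784/9 ≈ 87.111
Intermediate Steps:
D = -9
d(N, U) = 4/3 (d(N, U) = -12/(-9) = -12*(-⅑) = 4/3)
(8 + d(12, -9))² = (8 + 4/3)² = (28/3)² = 784/9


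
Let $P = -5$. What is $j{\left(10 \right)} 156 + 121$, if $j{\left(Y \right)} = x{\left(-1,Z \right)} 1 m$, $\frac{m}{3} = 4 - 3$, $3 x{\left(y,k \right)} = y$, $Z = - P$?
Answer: $-35$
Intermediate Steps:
$Z = 5$ ($Z = \left(-1\right) \left(-5\right) = 5$)
$x{\left(y,k \right)} = \frac{y}{3}$
$m = 3$ ($m = 3 \left(4 - 3\right) = 3 \cdot 1 = 3$)
$j{\left(Y \right)} = -1$ ($j{\left(Y \right)} = \frac{1}{3} \left(-1\right) 1 \cdot 3 = \left(- \frac{1}{3}\right) 1 \cdot 3 = \left(- \frac{1}{3}\right) 3 = -1$)
$j{\left(10 \right)} 156 + 121 = \left(-1\right) 156 + 121 = -156 + 121 = -35$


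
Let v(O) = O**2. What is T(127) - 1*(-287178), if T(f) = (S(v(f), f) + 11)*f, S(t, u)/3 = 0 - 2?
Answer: 287813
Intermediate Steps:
S(t, u) = -6 (S(t, u) = 3*(0 - 2) = 3*(-2) = -6)
T(f) = 5*f (T(f) = (-6 + 11)*f = 5*f)
T(127) - 1*(-287178) = 5*127 - 1*(-287178) = 635 + 287178 = 287813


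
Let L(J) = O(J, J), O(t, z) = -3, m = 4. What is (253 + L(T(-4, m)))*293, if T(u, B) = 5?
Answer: 73250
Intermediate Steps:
L(J) = -3
(253 + L(T(-4, m)))*293 = (253 - 3)*293 = 250*293 = 73250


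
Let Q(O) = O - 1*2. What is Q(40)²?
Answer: 1444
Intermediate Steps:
Q(O) = -2 + O (Q(O) = O - 2 = -2 + O)
Q(40)² = (-2 + 40)² = 38² = 1444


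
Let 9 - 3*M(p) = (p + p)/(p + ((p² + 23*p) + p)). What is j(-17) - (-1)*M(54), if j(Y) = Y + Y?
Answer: -7349/237 ≈ -31.008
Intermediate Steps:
M(p) = 3 - 2*p/(3*(p² + 25*p)) (M(p) = 3 - (p + p)/(3*(p + ((p² + 23*p) + p))) = 3 - 2*p/(3*(p + (p² + 24*p))) = 3 - 2*p/(3*(p² + 25*p)))
j(Y) = 2*Y
j(-17) - (-1)*M(54) = 2*(-17) - (-1)*(223 + 9*54)/(3*(25 + 54)) = -34 - (-1)*(⅓)*(223 + 486)/79 = -34 - (-1)*(⅓)*(1/79)*709 = -34 - (-1)*709/237 = -34 - 1*(-709/237) = -34 + 709/237 = -7349/237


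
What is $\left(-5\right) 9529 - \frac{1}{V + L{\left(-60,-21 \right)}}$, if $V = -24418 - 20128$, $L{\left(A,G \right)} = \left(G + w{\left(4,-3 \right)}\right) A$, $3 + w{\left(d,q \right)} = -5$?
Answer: $- \frac{2039491869}{42806} \approx -47645.0$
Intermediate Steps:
$w{\left(d,q \right)} = -8$ ($w{\left(d,q \right)} = -3 - 5 = -8$)
$L{\left(A,G \right)} = A \left(-8 + G\right)$ ($L{\left(A,G \right)} = \left(G - 8\right) A = \left(-8 + G\right) A = A \left(-8 + G\right)$)
$V = -44546$ ($V = -24418 - 20128 = -44546$)
$\left(-5\right) 9529 - \frac{1}{V + L{\left(-60,-21 \right)}} = \left(-5\right) 9529 - \frac{1}{-44546 - 60 \left(-8 - 21\right)} = -47645 - \frac{1}{-44546 - -1740} = -47645 - \frac{1}{-44546 + 1740} = -47645 - \frac{1}{-42806} = -47645 - - \frac{1}{42806} = -47645 + \frac{1}{42806} = - \frac{2039491869}{42806}$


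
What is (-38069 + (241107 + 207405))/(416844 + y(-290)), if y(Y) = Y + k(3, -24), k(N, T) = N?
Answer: 410443/416557 ≈ 0.98532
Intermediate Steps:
y(Y) = 3 + Y (y(Y) = Y + 3 = 3 + Y)
(-38069 + (241107 + 207405))/(416844 + y(-290)) = (-38069 + (241107 + 207405))/(416844 + (3 - 290)) = (-38069 + 448512)/(416844 - 287) = 410443/416557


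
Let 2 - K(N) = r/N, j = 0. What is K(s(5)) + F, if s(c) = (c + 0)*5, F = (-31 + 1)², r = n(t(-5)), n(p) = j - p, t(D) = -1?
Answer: 22549/25 ≈ 901.96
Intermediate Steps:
n(p) = -p (n(p) = 0 - p = -p)
r = 1 (r = -1*(-1) = 1)
F = 900 (F = (-30)² = 900)
s(c) = 5*c (s(c) = c*5 = 5*c)
K(N) = 2 - 1/N
K(s(5)) + F = (2 - 1/(5*5)) + 900 = (2 - 1/25) + 900 = 49/25 + 900 = 22549/25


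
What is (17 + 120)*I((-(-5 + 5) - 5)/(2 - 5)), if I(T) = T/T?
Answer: 137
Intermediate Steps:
I(T) = 1
(17 + 120)*I((-(-5 + 5) - 5)/(2 - 5)) = (17 + 120)*1 = 137*1 = 137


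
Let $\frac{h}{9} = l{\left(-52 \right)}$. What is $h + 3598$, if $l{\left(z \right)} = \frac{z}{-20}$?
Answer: $\frac{18107}{5} \approx 3621.4$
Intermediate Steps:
$l{\left(z \right)} = - \frac{z}{20}$ ($l{\left(z \right)} = z \left(- \frac{1}{20}\right) = - \frac{z}{20}$)
$h = \frac{117}{5}$ ($h = 9 \left(\left(- \frac{1}{20}\right) \left(-52\right)\right) = 9 \cdot \frac{13}{5} = \frac{117}{5} \approx 23.4$)
$h + 3598 = \frac{117}{5} + 3598 = \frac{18107}{5}$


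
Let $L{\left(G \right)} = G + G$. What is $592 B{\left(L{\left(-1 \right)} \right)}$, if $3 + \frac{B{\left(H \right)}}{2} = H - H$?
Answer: $-3552$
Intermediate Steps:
$L{\left(G \right)} = 2 G$
$B{\left(H \right)} = -6$ ($B{\left(H \right)} = -6 + 2 \left(H - H\right) = -6 + 2 \cdot 0 = -6 + 0 = -6$)
$592 B{\left(L{\left(-1 \right)} \right)} = 592 \left(-6\right) = -3552$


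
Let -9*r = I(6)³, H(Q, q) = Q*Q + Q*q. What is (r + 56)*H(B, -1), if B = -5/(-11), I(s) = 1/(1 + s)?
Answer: -1728710/124509 ≈ -13.884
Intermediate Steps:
B = 5/11 (B = -5*(-1/11) = 5/11 ≈ 0.45455)
H(Q, q) = Q² + Q*q
r = -1/3087 (r = -1/(9*(1 + 6)³) = -(1/7)³/9 = -(⅐)³/9 = -⅑*1/343 = -1/3087 ≈ -0.00032394)
(r + 56)*H(B, -1) = (-1/3087 + 56)*(5*(5/11 - 1)/11) = 172871*((5/11)*(-6/11))/3087 = (172871/3087)*(-30/121) = -1728710/124509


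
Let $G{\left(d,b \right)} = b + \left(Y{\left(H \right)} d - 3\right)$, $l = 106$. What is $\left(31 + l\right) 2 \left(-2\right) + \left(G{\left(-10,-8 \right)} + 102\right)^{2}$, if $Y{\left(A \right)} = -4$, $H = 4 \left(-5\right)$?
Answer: $16613$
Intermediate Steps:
$H = -20$
$G{\left(d,b \right)} = -3 + b - 4 d$ ($G{\left(d,b \right)} = b - \left(3 + 4 d\right) = -3 + b - 4 d$)
$\left(31 + l\right) 2 \left(-2\right) + \left(G{\left(-10,-8 \right)} + 102\right)^{2} = \left(31 + 106\right) 2 \left(-2\right) + \left(\left(-3 - 8 - -40\right) + 102\right)^{2} = 137 \left(-4\right) + \left(\left(-3 - 8 + 40\right) + 102\right)^{2} = -548 + \left(29 + 102\right)^{2} = -548 + 131^{2} = -548 + 17161 = 16613$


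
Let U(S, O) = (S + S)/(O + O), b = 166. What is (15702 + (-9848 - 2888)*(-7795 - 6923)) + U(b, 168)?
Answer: 15746988683/84 ≈ 1.8746e+8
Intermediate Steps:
U(S, O) = S/O (U(S, O) = (2*S)/((2*O)) = (2*S)*(1/(2*O)) = S/O)
(15702 + (-9848 - 2888)*(-7795 - 6923)) + U(b, 168) = (15702 + (-9848 - 2888)*(-7795 - 6923)) + 166/168 = (15702 - 12736*(-14718)) + 166*(1/168) = (15702 + 187448448) + 83/84 = 187464150 + 83/84 = 15746988683/84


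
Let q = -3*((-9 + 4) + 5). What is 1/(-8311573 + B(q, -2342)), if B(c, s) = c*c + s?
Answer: -1/8313915 ≈ -1.2028e-7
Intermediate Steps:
q = 0 (q = -3*(-5 + 5) = -3*0 = 0)
B(c, s) = s + c**2 (B(c, s) = c**2 + s = s + c**2)
1/(-8311573 + B(q, -2342)) = 1/(-8311573 + (-2342 + 0**2)) = 1/(-8311573 + (-2342 + 0)) = 1/(-8311573 - 2342) = 1/(-8313915) = -1/8313915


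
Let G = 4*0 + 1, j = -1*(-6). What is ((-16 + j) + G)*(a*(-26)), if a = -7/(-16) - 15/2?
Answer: -13221/8 ≈ -1652.6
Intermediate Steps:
j = 6
G = 1 (G = 0 + 1 = 1)
a = -113/16 (a = -7*(-1/16) - 15*1/2 = 7/16 - 15/2 = -113/16 ≈ -7.0625)
((-16 + j) + G)*(a*(-26)) = ((-16 + 6) + 1)*(-113/16*(-26)) = (-10 + 1)*(1469/8) = -9*1469/8 = -13221/8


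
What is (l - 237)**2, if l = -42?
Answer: 77841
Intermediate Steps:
(l - 237)**2 = (-42 - 237)**2 = (-279)**2 = 77841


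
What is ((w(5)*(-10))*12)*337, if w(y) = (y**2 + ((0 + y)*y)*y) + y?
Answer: -6268200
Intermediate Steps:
w(y) = y + y**2 + y**3 (w(y) = (y**2 + (y*y)*y) + y = (y**2 + y**2*y) + y = (y**2 + y**3) + y = y + y**2 + y**3)
((w(5)*(-10))*12)*337 = (((5*(1 + 5 + 5**2))*(-10))*12)*337 = (((5*(1 + 5 + 25))*(-10))*12)*337 = (((5*31)*(-10))*12)*337 = ((155*(-10))*12)*337 = -1550*12*337 = -18600*337 = -6268200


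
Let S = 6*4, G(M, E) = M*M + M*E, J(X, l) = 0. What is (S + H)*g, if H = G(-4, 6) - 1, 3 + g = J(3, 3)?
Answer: -45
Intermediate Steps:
G(M, E) = M² + E*M
S = 24
g = -3 (g = -3 + 0 = -3)
H = -9 (H = -4*(6 - 4) - 1 = -4*2 - 1 = -8 - 1 = -9)
(S + H)*g = (24 - 9)*(-3) = 15*(-3) = -45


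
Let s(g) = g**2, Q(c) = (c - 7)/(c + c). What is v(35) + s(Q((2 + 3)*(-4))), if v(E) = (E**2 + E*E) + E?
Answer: 3976729/1600 ≈ 2485.5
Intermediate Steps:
v(E) = E + 2*E**2 (v(E) = (E**2 + E**2) + E = 2*E**2 + E = E + 2*E**2)
Q(c) = (-7 + c)/(2*c) (Q(c) = (-7 + c)/((2*c)) = (-7 + c)*(1/(2*c)) = (-7 + c)/(2*c))
v(35) + s(Q((2 + 3)*(-4))) = 35*(1 + 2*35) + ((-7 + (2 + 3)*(-4))/(2*(((2 + 3)*(-4)))))**2 = 35*(1 + 70) + ((-7 + 5*(-4))/(2*((5*(-4)))))**2 = 35*71 + ((1/2)*(-7 - 20)/(-20))**2 = 2485 + ((1/2)*(-1/20)*(-27))**2 = 2485 + (27/40)**2 = 2485 + 729/1600 = 3976729/1600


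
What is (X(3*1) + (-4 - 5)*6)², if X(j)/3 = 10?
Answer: 576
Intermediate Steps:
X(j) = 30 (X(j) = 3*10 = 30)
(X(3*1) + (-4 - 5)*6)² = (30 + (-4 - 5)*6)² = (30 - 9*6)² = (30 - 54)² = (-24)² = 576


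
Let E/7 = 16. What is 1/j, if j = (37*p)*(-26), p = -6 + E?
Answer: -1/101972 ≈ -9.8066e-6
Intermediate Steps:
E = 112 (E = 7*16 = 112)
p = 106 (p = -6 + 112 = 106)
j = -101972 (j = (37*106)*(-26) = 3922*(-26) = -101972)
1/j = 1/(-101972) = -1/101972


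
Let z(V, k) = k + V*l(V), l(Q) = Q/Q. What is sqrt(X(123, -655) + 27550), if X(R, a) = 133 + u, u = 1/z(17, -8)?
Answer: 2*sqrt(62287)/3 ≈ 166.38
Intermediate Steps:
l(Q) = 1
z(V, k) = V + k (z(V, k) = k + V*1 = k + V = V + k)
u = 1/9 (u = 1/(17 - 8) = 1/9 ≈ 0.11111)
X(R, a) = 1198/9 (X(R, a) = 133 + 1/9 = 1198/9)
sqrt(X(123, -655) + 27550) = sqrt(1198/9 + 27550) = sqrt(249148/9) = 2*sqrt(62287)/3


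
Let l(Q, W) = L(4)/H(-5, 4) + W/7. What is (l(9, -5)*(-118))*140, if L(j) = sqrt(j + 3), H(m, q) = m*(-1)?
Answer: 11800 - 3304*sqrt(7) ≈ 3058.4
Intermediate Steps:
H(m, q) = -m
L(j) = sqrt(3 + j)
l(Q, W) = sqrt(7)/5 + W/7 (l(Q, W) = sqrt(3 + 4)/((-1*(-5))) + W/7 = sqrt(7)/5 + W*(1/7) = sqrt(7)*(1/5) + W/7 = sqrt(7)/5 + W/7)
(l(9, -5)*(-118))*140 = ((sqrt(7)/5 + (1/7)*(-5))*(-118))*140 = ((sqrt(7)/5 - 5/7)*(-118))*140 = ((-5/7 + sqrt(7)/5)*(-118))*140 = (590/7 - 118*sqrt(7)/5)*140 = 11800 - 3304*sqrt(7)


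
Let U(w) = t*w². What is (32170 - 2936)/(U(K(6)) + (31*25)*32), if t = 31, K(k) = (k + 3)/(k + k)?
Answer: 467744/397079 ≈ 1.1780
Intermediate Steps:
K(k) = (3 + k)/(2*k) (K(k) = (3 + k)/((2*k)) = (3 + k)*(1/(2*k)) = (3 + k)/(2*k))
U(w) = 31*w²
(32170 - 2936)/(U(K(6)) + (31*25)*32) = (32170 - 2936)/(31*((½)*(3 + 6)/6)² + (31*25)*32) = 29234/(31*((½)*(⅙)*9)² + 775*32) = 29234/(31*(¾)² + 24800) = 29234/(31*(9/16) + 24800) = 29234/(279/16 + 24800) = 29234/(397079/16) = 29234*(16/397079) = 467744/397079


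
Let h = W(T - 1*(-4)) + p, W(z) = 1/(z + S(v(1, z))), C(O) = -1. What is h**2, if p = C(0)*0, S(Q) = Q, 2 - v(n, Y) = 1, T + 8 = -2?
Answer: 1/25 ≈ 0.040000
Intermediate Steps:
T = -10 (T = -8 - 2 = -10)
v(n, Y) = 1 (v(n, Y) = 2 - 1*1 = 2 - 1 = 1)
W(z) = 1/(1 + z) (W(z) = 1/(z + 1) = 1/(1 + z))
p = 0 (p = -1*0 = 0)
h = -1/5 (h = 1/(1 + (-10 - 1*(-4))) + 0 = 1/(1 + (-10 + 4)) + 0 = 1/(1 - 6) + 0 = 1/(-5) + 0 = -1/5 + 0 = -1/5 ≈ -0.20000)
h**2 = (-1/5)**2 = 1/25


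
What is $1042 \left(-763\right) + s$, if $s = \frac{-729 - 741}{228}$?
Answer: $- \frac{30211993}{38} \approx -7.9505 \cdot 10^{5}$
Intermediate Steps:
$s = - \frac{245}{38}$ ($s = \left(-729 - 741\right) \frac{1}{228} = \left(-1470\right) \frac{1}{228} = - \frac{245}{38} \approx -6.4474$)
$1042 \left(-763\right) + s = 1042 \left(-763\right) - \frac{245}{38} = -795046 - \frac{245}{38} = - \frac{30211993}{38}$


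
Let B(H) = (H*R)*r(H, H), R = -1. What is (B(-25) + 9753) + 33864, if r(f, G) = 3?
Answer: 43692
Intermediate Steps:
B(H) = -3*H (B(H) = (H*(-1))*3 = -H*3 = -3*H)
(B(-25) + 9753) + 33864 = (-3*(-25) + 9753) + 33864 = (75 + 9753) + 33864 = 9828 + 33864 = 43692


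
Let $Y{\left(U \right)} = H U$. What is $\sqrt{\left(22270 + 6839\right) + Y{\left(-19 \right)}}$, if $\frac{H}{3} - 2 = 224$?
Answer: $3 \sqrt{1803} \approx 127.39$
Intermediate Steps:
$H = 678$ ($H = 6 + 3 \cdot 224 = 6 + 672 = 678$)
$Y{\left(U \right)} = 678 U$
$\sqrt{\left(22270 + 6839\right) + Y{\left(-19 \right)}} = \sqrt{\left(22270 + 6839\right) + 678 \left(-19\right)} = \sqrt{29109 - 12882} = \sqrt{16227} = 3 \sqrt{1803}$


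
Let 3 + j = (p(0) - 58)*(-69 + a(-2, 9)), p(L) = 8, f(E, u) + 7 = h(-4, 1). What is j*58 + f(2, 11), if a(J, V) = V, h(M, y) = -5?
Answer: 173814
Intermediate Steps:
f(E, u) = -12 (f(E, u) = -7 - 5 = -12)
j = 2997 (j = -3 + (8 - 58)*(-69 + 9) = -3 - 50*(-60) = -3 + 3000 = 2997)
j*58 + f(2, 11) = 2997*58 - 12 = 173826 - 12 = 173814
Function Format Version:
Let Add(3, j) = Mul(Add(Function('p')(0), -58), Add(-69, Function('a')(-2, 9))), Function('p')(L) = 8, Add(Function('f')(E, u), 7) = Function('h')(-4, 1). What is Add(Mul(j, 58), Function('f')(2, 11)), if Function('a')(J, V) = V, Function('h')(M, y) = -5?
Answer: 173814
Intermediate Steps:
Function('f')(E, u) = -12 (Function('f')(E, u) = Add(-7, -5) = -12)
j = 2997 (j = Add(-3, Mul(Add(8, -58), Add(-69, 9))) = Add(-3, Mul(-50, -60)) = Add(-3, 3000) = 2997)
Add(Mul(j, 58), Function('f')(2, 11)) = Add(Mul(2997, 58), -12) = Add(173826, -12) = 173814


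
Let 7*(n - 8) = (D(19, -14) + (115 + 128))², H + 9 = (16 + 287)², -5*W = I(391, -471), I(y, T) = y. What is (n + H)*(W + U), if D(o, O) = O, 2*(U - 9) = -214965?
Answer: -747588640149/70 ≈ -1.0680e+10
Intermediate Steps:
U = -214947/2 (U = 9 + (½)*(-214965) = 9 - 214965/2 = -214947/2 ≈ -1.0747e+5)
W = -391/5 (W = -⅕*391 = -391/5 ≈ -78.200)
H = 91800 (H = -9 + (16 + 287)² = -9 + 303² = -9 + 91809 = 91800)
n = 52497/7 (n = 8 + (-14 + (115 + 128))²/7 = 8 + (-14 + 243)²/7 = 8 + (⅐)*229² = 8 + (⅐)*52441 = 8 + 52441/7 = 52497/7 ≈ 7499.6)
(n + H)*(W + U) = (52497/7 + 91800)*(-391/5 - 214947/2) = (695097/7)*(-1075517/10) = -747588640149/70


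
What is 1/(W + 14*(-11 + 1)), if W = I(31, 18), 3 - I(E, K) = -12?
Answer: -1/125 ≈ -0.0080000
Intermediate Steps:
I(E, K) = 15 (I(E, K) = 3 - 1*(-12) = 3 + 12 = 15)
W = 15
1/(W + 14*(-11 + 1)) = 1/(15 + 14*(-11 + 1)) = 1/(15 + 14*(-10)) = 1/(15 - 140) = 1/(-125) = -1/125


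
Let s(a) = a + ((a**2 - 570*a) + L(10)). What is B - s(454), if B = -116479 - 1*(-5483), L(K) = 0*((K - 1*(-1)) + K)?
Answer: -58786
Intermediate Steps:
L(K) = 0 (L(K) = 0*((K + 1) + K) = 0*((1 + K) + K) = 0*(1 + 2*K) = 0)
s(a) = a**2 - 569*a (s(a) = a + ((a**2 - 570*a) + 0) = a + (a**2 - 570*a) = a**2 - 569*a)
B = -110996 (B = -116479 + 5483 = -110996)
B - s(454) = -110996 - 454*(-569 + 454) = -110996 - 454*(-115) = -110996 - 1*(-52210) = -110996 + 52210 = -58786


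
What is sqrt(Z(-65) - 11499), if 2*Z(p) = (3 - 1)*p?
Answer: 14*I*sqrt(59) ≈ 107.54*I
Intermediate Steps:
Z(p) = p (Z(p) = ((3 - 1)*p)/2 = (2*p)/2 = p)
sqrt(Z(-65) - 11499) = sqrt(-65 - 11499) = sqrt(-11564) = 14*I*sqrt(59)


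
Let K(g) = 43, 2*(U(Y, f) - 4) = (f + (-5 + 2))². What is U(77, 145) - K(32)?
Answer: 10043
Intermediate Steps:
U(Y, f) = 4 + (-3 + f)²/2 (U(Y, f) = 4 + (f + (-5 + 2))²/2 = 4 + (f - 3)²/2 = 4 + (-3 + f)²/2)
U(77, 145) - K(32) = (4 + (-3 + 145)²/2) - 1*43 = (4 + (½)*142²) - 43 = (4 + (½)*20164) - 43 = (4 + 10082) - 43 = 10086 - 43 = 10043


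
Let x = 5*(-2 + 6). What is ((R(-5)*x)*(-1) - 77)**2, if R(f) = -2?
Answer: 1369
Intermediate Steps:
x = 20 (x = 5*4 = 20)
((R(-5)*x)*(-1) - 77)**2 = (-2*20*(-1) - 77)**2 = (-40*(-1) - 77)**2 = (40 - 77)**2 = (-37)**2 = 1369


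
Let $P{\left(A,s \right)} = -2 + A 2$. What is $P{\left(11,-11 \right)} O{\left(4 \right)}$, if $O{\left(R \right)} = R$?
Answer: $80$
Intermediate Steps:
$P{\left(A,s \right)} = -2 + 2 A$
$P{\left(11,-11 \right)} O{\left(4 \right)} = \left(-2 + 2 \cdot 11\right) 4 = \left(-2 + 22\right) 4 = 20 \cdot 4 = 80$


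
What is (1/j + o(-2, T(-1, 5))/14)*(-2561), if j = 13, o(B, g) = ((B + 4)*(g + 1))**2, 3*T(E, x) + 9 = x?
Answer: -17533/63 ≈ -278.30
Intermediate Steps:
T(E, x) = -3 + x/3
o(B, g) = (1 + g)**2*(4 + B)**2 (o(B, g) = ((4 + B)*(1 + g))**2 = ((1 + g)*(4 + B))**2 = (1 + g)**2*(4 + B)**2)
(1/j + o(-2, T(-1, 5))/14)*(-2561) = (1/13 + ((1 + (-3 + (1/3)*5))**2*(4 - 2)**2)/14)*(-2561) = (1*(1/13) + ((1 + (-3 + 5/3))**2*2**2)*(1/14))*(-2561) = (1/13 + ((1 - 4/3)**2*4)*(1/14))*(-2561) = (1/13 + ((-1/3)**2*4)*(1/14))*(-2561) = (1/13 + ((1/9)*4)*(1/14))*(-2561) = (1/13 + (4/9)*(1/14))*(-2561) = (1/13 + 2/63)*(-2561) = (89/819)*(-2561) = -17533/63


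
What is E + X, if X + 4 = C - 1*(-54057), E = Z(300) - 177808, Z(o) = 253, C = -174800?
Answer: -298302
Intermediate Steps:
E = -177555 (E = 253 - 177808 = -177555)
X = -120747 (X = -4 + (-174800 - 1*(-54057)) = -4 + (-174800 + 54057) = -4 - 120743 = -120747)
E + X = -177555 - 120747 = -298302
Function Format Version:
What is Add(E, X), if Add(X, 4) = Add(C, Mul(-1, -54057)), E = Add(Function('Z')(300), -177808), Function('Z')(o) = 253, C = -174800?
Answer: -298302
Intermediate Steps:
E = -177555 (E = Add(253, -177808) = -177555)
X = -120747 (X = Add(-4, Add(-174800, Mul(-1, -54057))) = Add(-4, Add(-174800, 54057)) = Add(-4, -120743) = -120747)
Add(E, X) = Add(-177555, -120747) = -298302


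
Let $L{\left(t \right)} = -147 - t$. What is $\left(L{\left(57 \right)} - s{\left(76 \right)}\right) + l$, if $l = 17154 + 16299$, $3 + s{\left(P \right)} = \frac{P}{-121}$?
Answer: $\frac{4023568}{121} \approx 33253.0$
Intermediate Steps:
$s{\left(P \right)} = -3 - \frac{P}{121}$ ($s{\left(P \right)} = -3 + \frac{P}{-121} = -3 + P \left(- \frac{1}{121}\right) = -3 - \frac{P}{121}$)
$l = 33453$
$\left(L{\left(57 \right)} - s{\left(76 \right)}\right) + l = \left(\left(-147 - 57\right) - \left(-3 - \frac{76}{121}\right)\right) + 33453 = \left(-204 - - \frac{439}{121}\right) + 33453 = \left(-204 + \frac{439}{121}\right) + 33453 = - \frac{24245}{121} + 33453 = \frac{4023568}{121}$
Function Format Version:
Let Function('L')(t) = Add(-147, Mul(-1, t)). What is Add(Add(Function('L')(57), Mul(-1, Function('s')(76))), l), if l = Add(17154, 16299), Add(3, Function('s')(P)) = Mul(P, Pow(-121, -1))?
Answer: Rational(4023568, 121) ≈ 33253.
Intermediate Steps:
Function('s')(P) = Add(-3, Mul(Rational(-1, 121), P)) (Function('s')(P) = Add(-3, Mul(P, Pow(-121, -1))) = Add(-3, Mul(P, Rational(-1, 121))) = Add(-3, Mul(Rational(-1, 121), P)))
l = 33453
Add(Add(Function('L')(57), Mul(-1, Function('s')(76))), l) = Add(Add(Add(-147, Mul(-1, 57)), Mul(-1, Add(-3, Mul(Rational(-1, 121), 76)))), 33453) = Add(Add(Add(-147, -57), Mul(-1, Add(-3, Rational(-76, 121)))), 33453) = Add(Add(-204, Mul(-1, Rational(-439, 121))), 33453) = Add(Add(-204, Rational(439, 121)), 33453) = Add(Rational(-24245, 121), 33453) = Rational(4023568, 121)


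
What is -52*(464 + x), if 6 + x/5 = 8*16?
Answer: -55848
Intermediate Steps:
x = 610 (x = -30 + 5*(8*16) = -30 + 5*128 = -30 + 640 = 610)
-52*(464 + x) = -52*(464 + 610) = -52*1074 = -55848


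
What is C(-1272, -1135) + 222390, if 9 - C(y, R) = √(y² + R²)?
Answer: 222399 - √2906209 ≈ 2.2069e+5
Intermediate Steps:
C(y, R) = 9 - √(R² + y²) (C(y, R) = 9 - √(y² + R²) = 9 - √(R² + y²))
C(-1272, -1135) + 222390 = (9 - √((-1135)² + (-1272)²)) + 222390 = (9 - √(1288225 + 1617984)) + 222390 = (9 - √2906209) + 222390 = 222399 - √2906209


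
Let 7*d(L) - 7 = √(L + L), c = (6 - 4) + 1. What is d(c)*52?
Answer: 52 + 52*√6/7 ≈ 70.196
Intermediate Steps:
c = 3 (c = 2 + 1 = 3)
d(L) = 1 + √2*√L/7 (d(L) = 1 + √(L + L)/7 = 1 + √(2*L)/7 = 1 + (√2*√L)/7 = 1 + √2*√L/7)
d(c)*52 = (1 + √2*√3/7)*52 = (1 + √6/7)*52 = 52 + 52*√6/7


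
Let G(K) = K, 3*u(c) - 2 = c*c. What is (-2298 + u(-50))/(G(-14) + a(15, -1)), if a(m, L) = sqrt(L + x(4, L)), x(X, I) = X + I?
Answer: 10248/97 + 732*sqrt(2)/97 ≈ 116.32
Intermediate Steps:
u(c) = 2/3 + c**2/3 (u(c) = 2/3 + (c*c)/3 = 2/3 + c**2/3)
x(X, I) = I + X
a(m, L) = sqrt(4 + 2*L) (a(m, L) = sqrt(L + (L + 4)) = sqrt(L + (4 + L)) = sqrt(4 + 2*L))
(-2298 + u(-50))/(G(-14) + a(15, -1)) = (-2298 + (2/3 + (1/3)*(-50)**2))/(-14 + sqrt(4 + 2*(-1))) = (-2298 + (2/3 + (1/3)*2500))/(-14 + sqrt(4 - 2)) = (-2298 + (2/3 + 2500/3))/(-14 + sqrt(2)) = (-2298 + 834)/(-14 + sqrt(2)) = -1464/(-14 + sqrt(2))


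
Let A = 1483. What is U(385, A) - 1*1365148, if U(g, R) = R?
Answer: -1363665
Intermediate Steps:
U(385, A) - 1*1365148 = 1483 - 1*1365148 = 1483 - 1365148 = -1363665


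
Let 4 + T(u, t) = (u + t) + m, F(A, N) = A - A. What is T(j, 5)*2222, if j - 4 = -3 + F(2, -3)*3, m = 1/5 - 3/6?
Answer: 18887/5 ≈ 3777.4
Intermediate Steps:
m = -3/10 (m = 1*(1/5) - 3*1/6 = 1/5 - 1/2 = -3/10 ≈ -0.30000)
F(A, N) = 0
j = 1 (j = 4 + (-3 + 0*3) = 4 + (-3 + 0) = 4 - 3 = 1)
T(u, t) = -43/10 + t + u (T(u, t) = -4 + ((u + t) - 3/10) = -4 + ((t + u) - 3/10) = -4 + (-3/10 + t + u) = -43/10 + t + u)
T(j, 5)*2222 = (-43/10 + 5 + 1)*2222 = (17/10)*2222 = 18887/5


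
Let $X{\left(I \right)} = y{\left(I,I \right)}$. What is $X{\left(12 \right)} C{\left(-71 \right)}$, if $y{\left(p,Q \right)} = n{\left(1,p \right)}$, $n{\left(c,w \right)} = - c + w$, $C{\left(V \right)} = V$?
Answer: $-781$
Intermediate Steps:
$n{\left(c,w \right)} = w - c$
$y{\left(p,Q \right)} = -1 + p$ ($y{\left(p,Q \right)} = p - 1 = -1 + p$)
$X{\left(I \right)} = -1 + I$
$X{\left(12 \right)} C{\left(-71 \right)} = \left(-1 + 12\right) \left(-71\right) = 11 \left(-71\right) = -781$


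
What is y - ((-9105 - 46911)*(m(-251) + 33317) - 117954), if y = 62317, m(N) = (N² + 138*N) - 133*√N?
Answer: 3455247151 - 7450128*I*√251 ≈ 3.4552e+9 - 1.1803e+8*I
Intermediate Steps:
m(N) = N² - 133*√N + 138*N
y - ((-9105 - 46911)*(m(-251) + 33317) - 117954) = 62317 - ((-9105 - 46911)*(((-251)² - 133*I*√251 + 138*(-251)) + 33317) - 117954) = 62317 - (-56016*((63001 - 133*I*√251 - 34638) + 33317) - 117954) = 62317 - (-56016*((28363 - 133*I*√251) + 33317) - 117954) = 62317 - (-56016*(61680 - 133*I*√251) - 117954) = 62317 - ((-3455066880 + 7450128*I*√251) - 117954) = 62317 - (-3455184834 + 7450128*I*√251) = 62317 + (3455184834 - 7450128*I*√251) = 3455247151 - 7450128*I*√251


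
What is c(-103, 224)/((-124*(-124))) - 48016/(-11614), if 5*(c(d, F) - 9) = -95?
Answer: 184544469/44644216 ≈ 4.1337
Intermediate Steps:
c(d, F) = -10 (c(d, F) = 9 + (1/5)*(-95) = 9 - 19 = -10)
c(-103, 224)/((-124*(-124))) - 48016/(-11614) = -10/((-124*(-124))) - 48016/(-11614) = -10/15376 - 48016*(-1/11614) = -10*1/15376 + 24008/5807 = -5/7688 + 24008/5807 = 184544469/44644216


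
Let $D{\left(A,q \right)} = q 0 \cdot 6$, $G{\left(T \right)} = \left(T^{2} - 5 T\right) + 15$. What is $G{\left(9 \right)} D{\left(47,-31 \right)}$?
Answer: $0$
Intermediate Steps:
$G{\left(T \right)} = 15 + T^{2} - 5 T$
$D{\left(A,q \right)} = 0$ ($D{\left(A,q \right)} = 0 \cdot 6 = 0$)
$G{\left(9 \right)} D{\left(47,-31 \right)} = \left(15 + 9^{2} - 45\right) 0 = \left(15 + 81 - 45\right) 0 = 51 \cdot 0 = 0$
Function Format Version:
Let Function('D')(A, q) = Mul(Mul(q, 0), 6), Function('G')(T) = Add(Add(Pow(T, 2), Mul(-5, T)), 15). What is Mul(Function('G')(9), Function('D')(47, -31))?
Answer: 0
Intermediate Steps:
Function('G')(T) = Add(15, Pow(T, 2), Mul(-5, T))
Function('D')(A, q) = 0 (Function('D')(A, q) = Mul(0, 6) = 0)
Mul(Function('G')(9), Function('D')(47, -31)) = Mul(Add(15, Pow(9, 2), Mul(-5, 9)), 0) = Mul(Add(15, 81, -45), 0) = Mul(51, 0) = 0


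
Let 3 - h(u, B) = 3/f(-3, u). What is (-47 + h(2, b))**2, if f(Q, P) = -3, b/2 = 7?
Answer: 1849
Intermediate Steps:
b = 14 (b = 2*7 = 14)
h(u, B) = 4 (h(u, B) = 3 - 3/(-3) = 3 - 3*(-1)/3 = 3 - 1*(-1) = 3 + 1 = 4)
(-47 + h(2, b))**2 = (-47 + 4)**2 = (-43)**2 = 1849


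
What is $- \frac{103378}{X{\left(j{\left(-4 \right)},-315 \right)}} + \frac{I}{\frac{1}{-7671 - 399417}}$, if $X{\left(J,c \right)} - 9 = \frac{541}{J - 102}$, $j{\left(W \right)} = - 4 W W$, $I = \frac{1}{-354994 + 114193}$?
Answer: $- \frac{125210221948}{6954041} \approx -18005.0$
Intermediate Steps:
$I = - \frac{1}{240801}$ ($I = \frac{1}{-240801} = - \frac{1}{240801} \approx -4.1528 \cdot 10^{-6}$)
$j{\left(W \right)} = - 4 W^{2}$
$X{\left(J,c \right)} = 9 + \frac{541}{-102 + J}$ ($X{\left(J,c \right)} = 9 + \frac{541}{J - 102} = 9 + \frac{541}{-102 + J}$)
$- \frac{103378}{X{\left(j{\left(-4 \right)},-315 \right)}} + \frac{I}{\frac{1}{-7671 - 399417}} = - \frac{103378}{\frac{1}{-102 - 4 \left(-4\right)^{2}} \left(-377 + 9 \left(- 4 \left(-4\right)^{2}\right)\right)} - \frac{1}{240801 \frac{1}{-7671 - 399417}} = - \frac{103378}{\frac{1}{-102 - 64} \left(-377 + 9 \left(\left(-4\right) 16\right)\right)} - \frac{1}{240801 \frac{1}{-407088}} = - \frac{103378}{\frac{1}{-102 - 64} \left(-377 + 9 \left(-64\right)\right)} - \frac{1}{240801 \left(- \frac{1}{407088}\right)} = - \frac{103378}{\frac{1}{-166} \left(-377 - 576\right)} - - \frac{12336}{7297} = - \frac{103378}{\left(- \frac{1}{166}\right) \left(-953\right)} + \frac{12336}{7297} = - \frac{103378}{\frac{953}{166}} + \frac{12336}{7297} = \left(-103378\right) \frac{166}{953} + \frac{12336}{7297} = - \frac{17160748}{953} + \frac{12336}{7297} = - \frac{125210221948}{6954041}$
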